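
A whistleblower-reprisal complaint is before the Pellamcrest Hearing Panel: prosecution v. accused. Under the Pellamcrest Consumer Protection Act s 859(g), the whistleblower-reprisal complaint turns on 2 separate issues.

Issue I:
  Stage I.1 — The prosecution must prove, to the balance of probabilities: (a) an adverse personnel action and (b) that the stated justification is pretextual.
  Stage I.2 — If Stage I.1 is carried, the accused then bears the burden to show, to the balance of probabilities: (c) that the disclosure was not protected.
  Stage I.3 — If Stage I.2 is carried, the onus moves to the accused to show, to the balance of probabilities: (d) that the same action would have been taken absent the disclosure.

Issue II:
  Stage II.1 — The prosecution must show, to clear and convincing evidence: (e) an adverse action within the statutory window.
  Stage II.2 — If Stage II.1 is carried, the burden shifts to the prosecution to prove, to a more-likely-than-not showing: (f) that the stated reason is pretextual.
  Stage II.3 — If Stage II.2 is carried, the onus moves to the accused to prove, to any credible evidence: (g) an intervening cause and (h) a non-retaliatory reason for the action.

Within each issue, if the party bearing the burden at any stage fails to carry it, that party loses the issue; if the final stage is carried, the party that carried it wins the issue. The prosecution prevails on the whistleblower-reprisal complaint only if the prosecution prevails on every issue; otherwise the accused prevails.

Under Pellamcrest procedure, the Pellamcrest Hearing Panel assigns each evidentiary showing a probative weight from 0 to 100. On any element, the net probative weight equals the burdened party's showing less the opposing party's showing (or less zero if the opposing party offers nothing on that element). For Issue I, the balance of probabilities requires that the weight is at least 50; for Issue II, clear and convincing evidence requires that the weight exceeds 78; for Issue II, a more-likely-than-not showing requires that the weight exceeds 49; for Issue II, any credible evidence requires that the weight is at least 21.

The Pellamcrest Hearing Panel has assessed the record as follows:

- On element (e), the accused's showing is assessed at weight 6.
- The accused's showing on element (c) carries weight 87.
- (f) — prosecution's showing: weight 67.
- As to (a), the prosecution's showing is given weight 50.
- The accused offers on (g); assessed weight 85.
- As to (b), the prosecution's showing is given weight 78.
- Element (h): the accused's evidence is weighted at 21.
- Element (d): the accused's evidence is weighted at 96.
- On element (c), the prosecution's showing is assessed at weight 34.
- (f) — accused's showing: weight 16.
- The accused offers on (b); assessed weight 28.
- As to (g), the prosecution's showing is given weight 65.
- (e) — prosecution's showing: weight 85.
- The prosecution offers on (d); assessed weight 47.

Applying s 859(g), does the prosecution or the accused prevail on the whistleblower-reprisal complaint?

prosecution

— Issue I —
At Stage I.1 the prosecution must meet the balance of probabilities (weight is at least 50): on (a) the weight is 50, ≥ 50, so (a) meets the standard; on (b) the weight is 78 less the opposing 28 gives net 50, ≥ 50, so (b) meets the standard.
  Stage I.1 carried; the burden shifts to the accused.
At Stage I.2 the accused must meet the balance of probabilities (weight is at least 50): on (c) the weight is 87 less the opposing 34 gives net 53, ≥ 50, so (c) meets the standard.
  All elements met. The accused retains the burden for Stage I.3.
At Stage I.3 the accused must meet the balance of probabilities (weight is at least 50): on (d) the weight is 96 less the opposing 47 gives net 49, < 50, so (d) does not meet the standard.
  Not every element is met, so the accused fails to carry Stage I.3.
The prosecution prevails on this issue.
— Issue II —
At Stage II.1 the prosecution must meet clear and convincing evidence (weight exceeds 78): on (e) the weight is 85 less the opposing 6 gives net 79, which does exceed 78, so (e) meets the standard.
  Stage II.1 carried; the burden remains with the prosecution.
At Stage II.2 the prosecution must meet a more-likely-than-not showing (weight exceeds 49): on (f) the weight is 67 less the opposing 16 gives net 51, > 49, so (f) meets the standard.
  The prosecution carries Stage II.2; the accused now bears the burden.
At Stage II.3 the accused must meet any credible evidence (weight is at least 21): on (g) the weight is 85 less the opposing 65 gives net 20, < 21, so (g) does not meet the standard; on (h) the weight is 21, which does reach 21, so (h) meets the standard.
  Not every element is met, so the accused fails to carry Stage II.3.
The prosecution prevails on this issue.
Per-issue: Issue I → prosecution; Issue II → prosecution. The prosecution must prevail on every issue; overall, the prosecution prevails.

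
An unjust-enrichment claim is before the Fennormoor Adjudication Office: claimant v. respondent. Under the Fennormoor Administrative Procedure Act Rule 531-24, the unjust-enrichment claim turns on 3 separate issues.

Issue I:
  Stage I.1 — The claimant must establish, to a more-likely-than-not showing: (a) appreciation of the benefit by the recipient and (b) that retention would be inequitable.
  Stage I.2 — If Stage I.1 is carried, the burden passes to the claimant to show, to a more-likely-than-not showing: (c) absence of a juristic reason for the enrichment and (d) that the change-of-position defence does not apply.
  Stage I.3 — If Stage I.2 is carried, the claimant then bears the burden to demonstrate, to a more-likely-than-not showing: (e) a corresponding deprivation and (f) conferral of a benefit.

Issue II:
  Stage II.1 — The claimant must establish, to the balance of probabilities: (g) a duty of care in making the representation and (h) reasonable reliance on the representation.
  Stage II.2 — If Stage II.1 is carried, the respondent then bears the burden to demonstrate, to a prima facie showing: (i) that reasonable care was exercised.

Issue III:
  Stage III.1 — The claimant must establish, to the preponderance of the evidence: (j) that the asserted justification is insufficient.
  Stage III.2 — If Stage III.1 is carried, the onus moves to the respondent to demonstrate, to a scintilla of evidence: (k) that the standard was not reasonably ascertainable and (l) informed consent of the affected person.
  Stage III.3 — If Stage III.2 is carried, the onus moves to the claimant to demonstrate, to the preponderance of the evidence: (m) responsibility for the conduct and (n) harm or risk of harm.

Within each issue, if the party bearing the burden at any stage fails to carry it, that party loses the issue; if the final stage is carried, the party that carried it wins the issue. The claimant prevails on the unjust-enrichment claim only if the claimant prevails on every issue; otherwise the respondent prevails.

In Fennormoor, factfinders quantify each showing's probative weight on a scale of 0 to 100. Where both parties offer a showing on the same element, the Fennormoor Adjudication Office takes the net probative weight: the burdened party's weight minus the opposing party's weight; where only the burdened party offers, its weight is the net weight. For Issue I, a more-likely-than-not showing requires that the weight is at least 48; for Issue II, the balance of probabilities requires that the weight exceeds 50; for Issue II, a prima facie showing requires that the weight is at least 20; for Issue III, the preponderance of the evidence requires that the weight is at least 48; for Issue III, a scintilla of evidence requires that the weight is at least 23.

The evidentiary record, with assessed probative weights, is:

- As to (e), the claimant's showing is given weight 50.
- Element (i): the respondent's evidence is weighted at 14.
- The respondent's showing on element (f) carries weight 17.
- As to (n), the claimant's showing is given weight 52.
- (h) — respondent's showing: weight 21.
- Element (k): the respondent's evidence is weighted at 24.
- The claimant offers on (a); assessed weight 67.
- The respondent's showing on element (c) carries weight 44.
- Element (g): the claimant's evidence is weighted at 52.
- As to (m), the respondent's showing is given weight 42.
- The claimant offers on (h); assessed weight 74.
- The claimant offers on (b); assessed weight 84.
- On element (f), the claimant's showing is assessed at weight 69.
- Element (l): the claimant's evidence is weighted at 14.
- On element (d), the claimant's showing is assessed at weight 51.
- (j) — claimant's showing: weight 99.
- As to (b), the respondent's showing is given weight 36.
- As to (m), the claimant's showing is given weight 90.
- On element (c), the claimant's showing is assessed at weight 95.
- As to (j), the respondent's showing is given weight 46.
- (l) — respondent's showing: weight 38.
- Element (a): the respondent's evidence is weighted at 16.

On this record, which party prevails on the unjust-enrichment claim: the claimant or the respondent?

— Issue I —
Stage I.1 — burden on claimant; standard: a more-likely-than-not showing (weight is at least 48).
    (a): 67 − 16 = 51 ≥ 48 [met]
    (b): 84 − 36 = 48 ≥ 48 [met]
  Stage I.1 carried; the burden remains with the claimant.
Stage I.2 — burden on claimant; standard: a more-likely-than-not showing (weight is at least 48).
    (c): 95 − 44 = 51 ≥ 48 [met]
    (d): 51 ≥ 48 [met]
  All elements met. The claimant retains the burden for Stage I.3.
Stage I.3 — burden on claimant; standard: a more-likely-than-not showing (weight is at least 48).
    (e): 50 ≥ 48 [met]
    (f): 69 − 17 = 52 ≥ 48 [met]
  Stage I.3 carried; the final stage is satisfied.
With every stage satisfied, the claimant prevails on this issue.
— Issue II —
Stage II.1 (claimant, the balance of probabilities, weight exceeds 50): (g) 52 > 50 — meets; (h) net 74−21=53 > 50 — meets.
  Stage II.1 carried; the burden shifts to the respondent.
Stage II.2 (respondent, a prima facie showing, weight is at least 20): (i) 14 < 20 — fails.
  Not every element is met, so the respondent fails to carry Stage II.2.
The claimant prevails on this issue.
— Issue III —
Stage III.1 (claimant, the preponderance of the evidence, weight is at least 48): (j) net 99−46=53 ≥ 48 — meets.
  The claimant carries Stage III.1; the respondent now bears the burden.
Stage III.2 (respondent, a scintilla of evidence, weight is at least 23): (k) 24 ≥ 23 — meets; (l) net 38−14=24 ≥ 23 — meets.
  Stage III.2 is satisfied; the onus moves to the claimant.
Stage III.3 (claimant, the preponderance of the evidence, weight is at least 48): (m) net 90−42=48 ≥ 48 — meets; (n) 52 ≥ 48 — meets.
  The claimant carries the last stage.
Every stage carried; the claimant prevails on this issue.
Per-issue: Issue I → claimant; Issue II → claimant; Issue III → claimant. The claimant must prevail on every issue; overall, the claimant prevails.

claimant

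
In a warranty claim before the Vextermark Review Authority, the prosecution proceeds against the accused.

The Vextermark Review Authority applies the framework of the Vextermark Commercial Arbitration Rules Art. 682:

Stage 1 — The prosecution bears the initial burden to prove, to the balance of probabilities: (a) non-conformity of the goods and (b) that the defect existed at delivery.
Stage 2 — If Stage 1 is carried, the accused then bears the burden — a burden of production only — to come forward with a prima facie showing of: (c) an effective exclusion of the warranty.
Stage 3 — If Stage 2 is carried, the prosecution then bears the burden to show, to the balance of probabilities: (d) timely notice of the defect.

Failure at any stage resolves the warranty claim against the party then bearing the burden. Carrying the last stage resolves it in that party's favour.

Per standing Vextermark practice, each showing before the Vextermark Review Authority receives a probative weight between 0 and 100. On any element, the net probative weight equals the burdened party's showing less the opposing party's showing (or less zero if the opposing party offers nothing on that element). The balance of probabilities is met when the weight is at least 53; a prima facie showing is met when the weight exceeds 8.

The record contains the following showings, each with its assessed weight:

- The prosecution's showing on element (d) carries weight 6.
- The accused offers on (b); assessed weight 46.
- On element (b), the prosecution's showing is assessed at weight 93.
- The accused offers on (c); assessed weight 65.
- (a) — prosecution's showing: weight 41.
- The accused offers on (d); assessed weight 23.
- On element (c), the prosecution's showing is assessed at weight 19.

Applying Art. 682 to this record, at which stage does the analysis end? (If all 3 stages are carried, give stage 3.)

stage 1

Stage 1 (prosecution, the balance of probabilities, weight is at least 53): (a) 41 < 53 — fails; (b) net 93−46=47 < 53 — fails.
  Stage 1 not carried; the prosecution fails its burden.
The analysis ends at Stage 1; the accused prevails.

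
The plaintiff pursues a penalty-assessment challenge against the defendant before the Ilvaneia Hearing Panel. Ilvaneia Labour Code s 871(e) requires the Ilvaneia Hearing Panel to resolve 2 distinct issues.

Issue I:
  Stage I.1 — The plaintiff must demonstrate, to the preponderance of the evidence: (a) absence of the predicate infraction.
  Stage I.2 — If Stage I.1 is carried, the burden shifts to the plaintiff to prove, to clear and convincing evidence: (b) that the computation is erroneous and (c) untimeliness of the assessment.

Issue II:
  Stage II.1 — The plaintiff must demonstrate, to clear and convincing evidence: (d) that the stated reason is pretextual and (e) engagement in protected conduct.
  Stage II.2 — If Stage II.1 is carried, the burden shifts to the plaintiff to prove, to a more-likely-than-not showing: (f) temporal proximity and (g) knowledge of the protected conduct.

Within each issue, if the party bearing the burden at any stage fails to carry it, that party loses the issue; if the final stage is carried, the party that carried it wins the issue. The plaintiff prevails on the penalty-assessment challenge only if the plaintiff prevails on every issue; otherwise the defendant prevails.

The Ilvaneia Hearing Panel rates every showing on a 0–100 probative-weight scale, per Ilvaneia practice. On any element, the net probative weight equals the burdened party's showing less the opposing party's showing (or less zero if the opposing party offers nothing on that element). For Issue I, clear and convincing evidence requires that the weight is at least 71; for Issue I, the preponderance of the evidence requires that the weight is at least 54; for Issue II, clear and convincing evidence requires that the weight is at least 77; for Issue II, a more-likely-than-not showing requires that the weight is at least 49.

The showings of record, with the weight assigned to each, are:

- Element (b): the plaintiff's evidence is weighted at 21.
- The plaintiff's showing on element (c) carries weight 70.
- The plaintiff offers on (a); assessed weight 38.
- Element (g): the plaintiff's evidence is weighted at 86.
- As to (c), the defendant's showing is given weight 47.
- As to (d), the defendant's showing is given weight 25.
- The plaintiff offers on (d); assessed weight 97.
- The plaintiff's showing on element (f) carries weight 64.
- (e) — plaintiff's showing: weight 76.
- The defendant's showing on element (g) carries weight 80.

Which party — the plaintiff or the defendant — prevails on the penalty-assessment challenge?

defendant

— Issue I —
At Stage I.1 the plaintiff must meet the preponderance of the evidence (weight is at least 54): on (a) the weight is 38, < 54, so (a) does not meet the standard.
  The plaintiff does not carry Stage I.1.
The defendant prevails on this issue.
— Issue II —
Stage II.1 — burden on plaintiff; standard: clear and convincing evidence (weight is at least 77).
    (d): 97 − 25 = 72 < 77 [not met]
    (e): 76 < 77 [not met]
  Stage II.1 not carried; the plaintiff fails its burden.
So the defendant prevails on this issue.
Per-issue: Issue I → defendant; Issue II → defendant. The plaintiff must prevail on every issue; overall, the defendant prevails.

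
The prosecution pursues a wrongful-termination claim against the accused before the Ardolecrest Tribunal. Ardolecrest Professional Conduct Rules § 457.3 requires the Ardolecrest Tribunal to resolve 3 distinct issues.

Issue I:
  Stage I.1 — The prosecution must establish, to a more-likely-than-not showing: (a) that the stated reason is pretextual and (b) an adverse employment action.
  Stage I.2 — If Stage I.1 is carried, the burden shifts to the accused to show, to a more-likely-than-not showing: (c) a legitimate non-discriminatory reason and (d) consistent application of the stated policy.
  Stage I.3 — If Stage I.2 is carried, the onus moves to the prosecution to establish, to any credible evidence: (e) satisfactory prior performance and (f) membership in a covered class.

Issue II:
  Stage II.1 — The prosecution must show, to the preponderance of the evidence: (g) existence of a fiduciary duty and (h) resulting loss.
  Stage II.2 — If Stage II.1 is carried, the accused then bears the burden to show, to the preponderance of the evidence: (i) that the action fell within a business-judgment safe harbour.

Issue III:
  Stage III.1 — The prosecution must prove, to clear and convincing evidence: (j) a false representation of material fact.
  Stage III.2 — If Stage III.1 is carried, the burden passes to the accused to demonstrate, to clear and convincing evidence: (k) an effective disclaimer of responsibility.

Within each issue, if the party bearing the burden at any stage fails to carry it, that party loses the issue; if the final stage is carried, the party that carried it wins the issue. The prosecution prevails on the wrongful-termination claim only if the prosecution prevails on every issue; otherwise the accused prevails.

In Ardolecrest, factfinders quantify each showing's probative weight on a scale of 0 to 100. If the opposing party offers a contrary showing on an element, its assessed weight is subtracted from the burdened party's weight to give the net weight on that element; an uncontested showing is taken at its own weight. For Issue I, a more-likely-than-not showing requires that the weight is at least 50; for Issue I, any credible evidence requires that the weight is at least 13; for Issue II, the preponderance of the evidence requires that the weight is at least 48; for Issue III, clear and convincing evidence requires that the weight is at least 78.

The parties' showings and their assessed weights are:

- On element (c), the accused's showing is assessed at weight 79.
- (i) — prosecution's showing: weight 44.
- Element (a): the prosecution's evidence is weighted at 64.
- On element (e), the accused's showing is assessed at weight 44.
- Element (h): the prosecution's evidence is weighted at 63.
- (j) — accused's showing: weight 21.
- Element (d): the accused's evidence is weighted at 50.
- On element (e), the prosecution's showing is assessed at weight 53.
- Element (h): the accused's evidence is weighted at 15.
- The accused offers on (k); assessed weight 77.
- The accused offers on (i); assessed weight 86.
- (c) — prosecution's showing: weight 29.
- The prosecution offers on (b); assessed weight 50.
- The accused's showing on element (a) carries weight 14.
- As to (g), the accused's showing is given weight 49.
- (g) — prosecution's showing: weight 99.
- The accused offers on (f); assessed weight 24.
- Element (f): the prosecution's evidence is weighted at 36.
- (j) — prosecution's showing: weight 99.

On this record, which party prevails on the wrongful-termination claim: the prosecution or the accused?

— Issue I —
At Stage I.1 the prosecution must meet a more-likely-than-not showing (weight is at least 50): on (a) the weight is 64 less the opposing 14 gives net 50, which does reach 50, so (a) meets the standard; on (b) the weight is 50, ≥ 50, so (b) meets the standard.
  Stage I.1 carried; the burden shifts to the accused.
At Stage I.2 the accused must meet a more-likely-than-not showing (weight is at least 50): on (c) the weight is 79 less the opposing 29 gives net 50, which does reach 50, so (c) meets the standard; on (d) the weight is 50, which does reach 50, so (d) meets the standard.
  All elements met. The burden passes to the prosecution.
At Stage I.3 the prosecution must meet any credible evidence (weight is at least 13): on (e) the weight is 53 less the opposing 44 gives net 9, which does not reach 13, so (e) does not meet the standard; on (f) the weight is 36 less the opposing 24 gives net 12, < 13, so (f) does not meet the standard.
  The prosecution does not carry Stage I.3.
The accused prevails on this issue.
— Issue II —
Stage II.1 — burden on prosecution; standard: the preponderance of the evidence (weight is at least 48).
    (g): 99 − 49 = 50 ≥ 48 [met]
    (h): 63 − 15 = 48 ≥ 48 [met]
  The prosecution carries Stage II.1; the accused now bears the burden.
Stage II.2 — burden on accused; standard: the preponderance of the evidence (weight is at least 48).
    (i): 86 − 44 = 42 < 48 [not met]
  The accused does not carry Stage II.2.
The analysis ends at Stage II.2; the prosecution prevails on this issue.
— Issue III —
Stage III.1 (prosecution, clear and convincing evidence, weight is at least 78): (j) net 99−21=78 ≥ 78 — meets.
  Stage III.1 carried; the burden shifts to the accused.
Stage III.2 (accused, clear and convincing evidence, weight is at least 78): (k) 77 < 78 — fails.
  The accused does not carry Stage III.2.
The analysis ends at Stage III.2; the prosecution prevails on this issue.
Per-issue: Issue I → accused; Issue II → prosecution; Issue III → prosecution. The prosecution must prevail on every issue; overall, the accused prevails.

accused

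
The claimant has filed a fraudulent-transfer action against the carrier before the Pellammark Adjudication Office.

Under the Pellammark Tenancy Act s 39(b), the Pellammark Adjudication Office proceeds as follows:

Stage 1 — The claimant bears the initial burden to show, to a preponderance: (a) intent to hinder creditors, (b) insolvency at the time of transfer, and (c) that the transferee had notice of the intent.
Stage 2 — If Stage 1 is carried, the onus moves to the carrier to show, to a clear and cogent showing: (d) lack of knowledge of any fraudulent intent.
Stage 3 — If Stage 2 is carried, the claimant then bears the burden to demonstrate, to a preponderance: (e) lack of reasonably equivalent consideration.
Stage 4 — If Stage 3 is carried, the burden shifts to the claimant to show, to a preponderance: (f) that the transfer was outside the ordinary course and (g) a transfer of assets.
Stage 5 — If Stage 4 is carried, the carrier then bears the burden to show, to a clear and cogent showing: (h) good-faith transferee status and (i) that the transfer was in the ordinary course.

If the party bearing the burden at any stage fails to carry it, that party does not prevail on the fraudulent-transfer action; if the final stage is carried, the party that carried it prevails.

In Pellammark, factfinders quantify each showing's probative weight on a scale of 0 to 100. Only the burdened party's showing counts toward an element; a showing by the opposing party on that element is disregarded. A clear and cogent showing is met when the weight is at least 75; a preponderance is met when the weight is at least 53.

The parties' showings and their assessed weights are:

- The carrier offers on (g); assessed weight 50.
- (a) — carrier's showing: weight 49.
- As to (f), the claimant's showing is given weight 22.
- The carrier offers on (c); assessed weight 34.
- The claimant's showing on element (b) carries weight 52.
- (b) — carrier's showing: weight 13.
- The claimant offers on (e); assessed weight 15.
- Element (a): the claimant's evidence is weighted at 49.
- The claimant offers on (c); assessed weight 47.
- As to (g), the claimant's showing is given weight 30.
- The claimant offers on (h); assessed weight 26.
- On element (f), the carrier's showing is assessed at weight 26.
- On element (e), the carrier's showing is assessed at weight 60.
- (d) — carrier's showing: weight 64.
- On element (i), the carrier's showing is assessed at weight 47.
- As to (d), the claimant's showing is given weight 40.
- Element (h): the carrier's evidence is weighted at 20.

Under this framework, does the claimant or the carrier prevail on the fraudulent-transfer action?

Stage 1 (claimant, a preponderance, weight is at least 53): (a) 49 (carrier's 49 disregarded) < 53 — fails; (b) 52 (carrier's 13 disregarded) < 53 — fails; (c) 47 (carrier's 34 disregarded) < 53 — fails.
  The claimant does not carry Stage 1.
So the carrier prevails.

carrier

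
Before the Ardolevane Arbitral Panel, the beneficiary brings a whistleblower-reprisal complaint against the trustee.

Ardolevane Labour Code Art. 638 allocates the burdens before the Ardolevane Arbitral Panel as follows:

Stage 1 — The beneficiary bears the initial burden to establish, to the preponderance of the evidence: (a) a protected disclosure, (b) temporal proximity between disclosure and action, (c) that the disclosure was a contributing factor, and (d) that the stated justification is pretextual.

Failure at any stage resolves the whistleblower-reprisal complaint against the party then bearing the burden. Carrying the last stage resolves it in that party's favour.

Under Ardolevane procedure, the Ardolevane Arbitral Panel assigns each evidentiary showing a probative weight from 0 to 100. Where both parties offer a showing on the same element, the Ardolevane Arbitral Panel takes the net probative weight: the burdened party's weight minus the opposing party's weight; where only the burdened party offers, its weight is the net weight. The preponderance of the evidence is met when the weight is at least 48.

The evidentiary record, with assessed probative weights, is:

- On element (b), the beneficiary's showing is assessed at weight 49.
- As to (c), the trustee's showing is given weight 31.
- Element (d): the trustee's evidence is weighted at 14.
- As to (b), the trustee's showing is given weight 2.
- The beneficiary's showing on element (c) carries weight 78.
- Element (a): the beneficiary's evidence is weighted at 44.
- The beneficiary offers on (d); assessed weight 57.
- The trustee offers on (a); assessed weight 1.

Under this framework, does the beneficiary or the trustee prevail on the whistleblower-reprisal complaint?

At Stage 1 the beneficiary must meet the preponderance of the evidence (weight is at least 48): on (a) the weight is 44 less the opposing 1 gives net 43, < 48, so (a) does not meet the standard; on (b) the weight is 49 less the opposing 2 gives net 47, < 48, so (b) does not meet the standard; on (c) the weight is 78 less the opposing 31 gives net 47, < 48, so (c) does not meet the standard; on (d) the weight is 57 less the opposing 14 gives net 43, which does not reach 48, so (d) does not meet the standard.
  Not every element is met, so the beneficiary fails to carry Stage 1.
So the trustee prevails.

trustee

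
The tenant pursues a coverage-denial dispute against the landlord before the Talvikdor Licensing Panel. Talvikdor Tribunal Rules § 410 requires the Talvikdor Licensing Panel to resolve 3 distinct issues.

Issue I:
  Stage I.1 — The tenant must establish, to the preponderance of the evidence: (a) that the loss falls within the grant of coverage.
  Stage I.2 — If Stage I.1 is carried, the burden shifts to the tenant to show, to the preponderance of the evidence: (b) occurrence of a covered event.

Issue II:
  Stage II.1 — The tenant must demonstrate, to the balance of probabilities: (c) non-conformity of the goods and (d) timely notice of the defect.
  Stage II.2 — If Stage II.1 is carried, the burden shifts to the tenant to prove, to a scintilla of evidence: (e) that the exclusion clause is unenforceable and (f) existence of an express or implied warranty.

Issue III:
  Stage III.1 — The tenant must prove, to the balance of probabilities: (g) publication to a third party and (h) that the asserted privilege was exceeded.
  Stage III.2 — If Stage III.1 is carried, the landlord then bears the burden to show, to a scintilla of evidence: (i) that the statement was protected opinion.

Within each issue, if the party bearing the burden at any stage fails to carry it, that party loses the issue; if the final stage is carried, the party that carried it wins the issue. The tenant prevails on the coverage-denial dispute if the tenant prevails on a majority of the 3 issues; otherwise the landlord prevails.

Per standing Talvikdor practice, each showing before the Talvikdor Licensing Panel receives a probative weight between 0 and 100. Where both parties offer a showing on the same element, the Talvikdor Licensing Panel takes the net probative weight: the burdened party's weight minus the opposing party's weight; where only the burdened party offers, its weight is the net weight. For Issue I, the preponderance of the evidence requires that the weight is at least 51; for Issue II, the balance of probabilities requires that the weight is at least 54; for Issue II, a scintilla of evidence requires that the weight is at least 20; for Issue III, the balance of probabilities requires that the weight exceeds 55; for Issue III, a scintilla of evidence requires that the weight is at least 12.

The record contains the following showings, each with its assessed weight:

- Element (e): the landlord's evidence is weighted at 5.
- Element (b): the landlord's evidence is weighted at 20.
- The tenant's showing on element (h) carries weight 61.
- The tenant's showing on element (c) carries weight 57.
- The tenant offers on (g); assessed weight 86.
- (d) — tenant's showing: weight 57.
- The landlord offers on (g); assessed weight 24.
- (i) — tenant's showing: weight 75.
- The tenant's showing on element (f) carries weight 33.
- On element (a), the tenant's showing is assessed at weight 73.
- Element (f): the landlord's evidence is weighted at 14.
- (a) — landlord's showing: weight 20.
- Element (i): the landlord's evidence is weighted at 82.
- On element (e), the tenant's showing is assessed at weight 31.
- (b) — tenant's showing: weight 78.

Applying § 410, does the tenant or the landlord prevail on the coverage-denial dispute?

tenant

— Issue I —
Stage I.1 — burden on tenant; standard: the preponderance of the evidence (weight is at least 51).
    (a): 73 − 20 = 53 ≥ 51 [met]
  All elements met. The tenant retains the burden for Stage I.2.
Stage I.2 — burden on tenant; standard: the preponderance of the evidence (weight is at least 51).
    (b): 78 − 20 = 58 ≥ 51 [met]
  All elements met at the final stage.
Every stage carried; the tenant prevails on this issue.
— Issue II —
At Stage II.1 the tenant must meet the balance of probabilities (weight is at least 54): on (c) the weight is 57, which does reach 54, so (c) meets the standard; on (d) the weight is 57, which does reach 54, so (d) meets the standard.
  Stage II.1 is satisfied; the tenant continues to bear the burden.
At Stage II.2 the tenant must meet a scintilla of evidence (weight is at least 20): on (e) the weight is 31 less the opposing 5 gives net 26, ≥ 20, so (e) meets the standard; on (f) the weight is 33 less the opposing 14 gives net 19, which does not reach 20, so (f) does not meet the standard.
  Not every element is met, so the tenant fails to carry Stage II.2.
The analysis ends at Stage II.2; the landlord prevails on this issue.
— Issue III —
At Stage III.1 the tenant must meet the balance of probabilities (weight exceeds 55): on (g) the weight is 86 less the opposing 24 gives net 62, which does exceed 55, so (g) meets the standard; on (h) the weight is 61, > 55, so (h) meets the standard.
  The tenant carries Stage III.1; the landlord now bears the burden.
At Stage III.2 the landlord must meet a scintilla of evidence (weight is at least 12): on (i) the weight is 82 less the opposing 75 gives net 7, < 12, so (i) does not meet the standard.
  The landlord does not carry Stage III.2.
The analysis ends at Stage III.2; the tenant prevails on this issue.
Per-issue: Issue I → tenant; Issue II → landlord; Issue III → tenant. The tenant must prevail on a majority of issues; overall, the tenant prevails.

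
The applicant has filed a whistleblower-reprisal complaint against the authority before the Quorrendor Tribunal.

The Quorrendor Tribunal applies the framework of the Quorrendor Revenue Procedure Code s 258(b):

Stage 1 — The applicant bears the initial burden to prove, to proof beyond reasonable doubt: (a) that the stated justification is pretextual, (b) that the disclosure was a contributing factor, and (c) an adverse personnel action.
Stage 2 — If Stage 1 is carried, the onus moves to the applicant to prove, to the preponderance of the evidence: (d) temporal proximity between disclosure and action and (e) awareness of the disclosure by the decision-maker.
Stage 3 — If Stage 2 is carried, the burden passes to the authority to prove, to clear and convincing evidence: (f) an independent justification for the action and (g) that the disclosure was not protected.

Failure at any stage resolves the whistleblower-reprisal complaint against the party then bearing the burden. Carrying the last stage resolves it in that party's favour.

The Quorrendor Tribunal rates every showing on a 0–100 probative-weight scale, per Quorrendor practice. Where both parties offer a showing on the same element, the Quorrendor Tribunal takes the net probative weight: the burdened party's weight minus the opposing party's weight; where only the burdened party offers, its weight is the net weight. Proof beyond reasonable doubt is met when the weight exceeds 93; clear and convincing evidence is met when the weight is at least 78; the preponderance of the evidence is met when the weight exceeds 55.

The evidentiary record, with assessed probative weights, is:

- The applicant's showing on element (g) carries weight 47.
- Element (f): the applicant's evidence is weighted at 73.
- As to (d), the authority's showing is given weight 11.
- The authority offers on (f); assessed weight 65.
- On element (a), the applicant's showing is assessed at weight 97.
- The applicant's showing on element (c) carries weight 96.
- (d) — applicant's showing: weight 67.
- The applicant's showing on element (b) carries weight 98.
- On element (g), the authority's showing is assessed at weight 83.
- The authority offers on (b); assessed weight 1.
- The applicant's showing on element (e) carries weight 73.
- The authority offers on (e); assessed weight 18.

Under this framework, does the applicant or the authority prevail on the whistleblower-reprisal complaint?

authority

At Stage 1 the applicant must meet proof beyond reasonable doubt (weight exceeds 93): on (a) the weight is 97, > 93, so (a) meets the standard; on (b) the weight is 98 less the opposing 1 gives net 97, which does exceed 93, so (b) meets the standard; on (c) the weight is 96, which does exceed 93, so (c) meets the standard.
  Stage 1 carried; the burden remains with the applicant.
At Stage 2 the applicant must meet the preponderance of the evidence (weight exceeds 55): on (d) the weight is 67 less the opposing 11 gives net 56, which does exceed 55, so (d) meets the standard; on (e) the weight is 73 less the opposing 18 gives net 55, ≤ 55, so (e) does not meet the standard.
  Not every element is met, so the applicant fails to carry Stage 2.
The authority prevails.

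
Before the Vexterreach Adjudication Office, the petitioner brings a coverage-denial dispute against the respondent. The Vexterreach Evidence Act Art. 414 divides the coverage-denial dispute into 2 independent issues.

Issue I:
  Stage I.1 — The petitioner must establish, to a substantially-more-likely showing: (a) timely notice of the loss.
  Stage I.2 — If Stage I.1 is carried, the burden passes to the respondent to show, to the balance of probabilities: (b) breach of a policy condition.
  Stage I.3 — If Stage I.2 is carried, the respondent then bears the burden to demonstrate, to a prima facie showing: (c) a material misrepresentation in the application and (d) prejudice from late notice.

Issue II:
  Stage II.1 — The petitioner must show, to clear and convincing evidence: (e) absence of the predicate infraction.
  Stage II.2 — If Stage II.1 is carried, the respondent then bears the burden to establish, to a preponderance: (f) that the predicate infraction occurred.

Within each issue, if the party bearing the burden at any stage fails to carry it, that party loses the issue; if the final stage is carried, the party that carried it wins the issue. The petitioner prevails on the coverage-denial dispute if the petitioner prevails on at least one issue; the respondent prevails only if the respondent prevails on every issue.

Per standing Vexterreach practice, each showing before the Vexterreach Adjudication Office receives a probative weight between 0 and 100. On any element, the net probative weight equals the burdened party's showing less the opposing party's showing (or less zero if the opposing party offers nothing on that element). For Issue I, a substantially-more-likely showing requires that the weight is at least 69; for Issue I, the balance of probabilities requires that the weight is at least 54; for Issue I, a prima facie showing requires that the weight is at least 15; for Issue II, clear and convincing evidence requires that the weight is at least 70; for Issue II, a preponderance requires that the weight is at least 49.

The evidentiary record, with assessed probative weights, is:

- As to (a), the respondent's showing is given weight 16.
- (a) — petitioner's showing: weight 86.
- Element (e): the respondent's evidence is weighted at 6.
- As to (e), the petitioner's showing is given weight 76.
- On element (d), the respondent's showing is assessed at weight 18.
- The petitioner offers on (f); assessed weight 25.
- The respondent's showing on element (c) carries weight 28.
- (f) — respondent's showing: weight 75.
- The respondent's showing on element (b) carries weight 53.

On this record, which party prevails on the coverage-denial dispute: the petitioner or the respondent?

petitioner

— Issue I —
Stage I.1 (petitioner, a substantially-more-likely showing, weight is at least 69): (a) net 86−16=70 ≥ 69 — meets.
  Stage I.1 is satisfied; the onus moves to the respondent.
Stage I.2 (respondent, the balance of probabilities, weight is at least 54): (b) 53 < 54 — fails.
  The respondent does not carry Stage I.2.
The analysis ends at Stage I.2; the petitioner prevails on this issue.
— Issue II —
At Stage II.1 the petitioner must meet clear and convincing evidence (weight is at least 70): on (e) the weight is 76 less the opposing 6 gives net 70, which does reach 70, so (e) meets the standard.
  All elements met. The burden passes to the respondent.
At Stage II.2 the respondent must meet a preponderance (weight is at least 49): on (f) the weight is 75 less the opposing 25 gives net 50, ≥ 49, so (f) meets the standard.
  Stage II.2 carried; the final stage is satisfied.
All stages carried — the respondent prevails on this issue.
Per-issue: Issue I → petitioner; Issue II → respondent. The petitioner must prevail on at least one issue; overall, the petitioner prevails.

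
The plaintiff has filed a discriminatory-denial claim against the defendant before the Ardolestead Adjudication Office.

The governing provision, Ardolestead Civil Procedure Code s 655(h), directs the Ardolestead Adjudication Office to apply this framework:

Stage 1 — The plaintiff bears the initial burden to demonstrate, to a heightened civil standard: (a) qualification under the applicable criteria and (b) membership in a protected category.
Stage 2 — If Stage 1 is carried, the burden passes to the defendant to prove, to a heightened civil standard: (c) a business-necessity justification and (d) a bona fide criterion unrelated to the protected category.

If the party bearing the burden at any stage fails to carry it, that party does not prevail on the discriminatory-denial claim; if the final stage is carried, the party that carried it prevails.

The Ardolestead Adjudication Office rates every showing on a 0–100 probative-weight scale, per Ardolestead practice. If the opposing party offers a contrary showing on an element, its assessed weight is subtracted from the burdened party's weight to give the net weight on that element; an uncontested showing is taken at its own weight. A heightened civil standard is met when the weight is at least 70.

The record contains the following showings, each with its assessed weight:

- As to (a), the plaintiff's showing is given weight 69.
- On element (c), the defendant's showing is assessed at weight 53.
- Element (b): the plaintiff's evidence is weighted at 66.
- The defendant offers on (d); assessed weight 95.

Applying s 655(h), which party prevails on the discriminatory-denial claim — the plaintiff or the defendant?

At Stage 1 the plaintiff must meet a heightened civil standard (weight is at least 70): on (a) the weight is 69, < 70, so (a) does not meet the standard; on (b) the weight is 66, which does not reach 70, so (b) does not meet the standard.
  Not every element is met, so the plaintiff fails to carry Stage 1.
So the defendant prevails.

defendant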